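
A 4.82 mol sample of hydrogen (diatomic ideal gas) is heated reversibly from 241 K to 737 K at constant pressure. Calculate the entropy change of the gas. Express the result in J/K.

ΔS = 157 J/K

At constant pressure, ΔS = nC_p ln(T₂/T₁) with C_p = 7R/2 = 29.1 J mol⁻¹ K⁻¹.
ΔS = 4.82 × 29.1 × ln(737/241) = 157 J/K.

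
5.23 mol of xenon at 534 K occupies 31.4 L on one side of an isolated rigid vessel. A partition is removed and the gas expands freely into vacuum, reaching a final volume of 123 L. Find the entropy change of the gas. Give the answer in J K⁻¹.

No heat is exchanged and no work is done, so the ideal-gas temperature stays constant.
Entropy is a state function; using a reversible isothermal path, ΔS_gas = nR ln(V₂/V₁) = 5.23 × 8.314 × ln(123/31.4) = 59.4 J/K.

ΔS_gas = 59.4 J/K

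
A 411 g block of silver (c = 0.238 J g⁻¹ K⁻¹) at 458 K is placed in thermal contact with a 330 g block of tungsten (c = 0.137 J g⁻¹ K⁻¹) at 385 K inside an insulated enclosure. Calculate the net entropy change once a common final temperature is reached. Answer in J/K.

ΔS_total = 0.456 J/K

Energy balance: T_f = (m₁c₁T₁ + m₂c₂T₂)/(m₁c₁ + m₂c₂) = 434.93 K.
ΔS₁ = m₁c₁ ln(T_f/T₁) = 97.818 × ln(434.93/458) = -5.0567 J/K.
ΔS₂ = m₂c₂ ln(T_f/T₂) = 45.21 × ln(434.93/385) = 5.5125 J/K.
ΔS_total = -5.0567 + 5.5125 = 0.456 J/K.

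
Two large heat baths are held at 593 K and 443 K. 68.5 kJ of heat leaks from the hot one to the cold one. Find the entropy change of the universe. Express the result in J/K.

ΔS_total = 39.1 J/K

ΔS_hot = −Q/T_H = −68500/593 = -115.5 J/K and ΔS_cold = +Q/T_C = 68500/443 = 154.6 J/K.
ΔS_total = -115.5 + 154.6 = 39.1 J/K, positive as the second law requires.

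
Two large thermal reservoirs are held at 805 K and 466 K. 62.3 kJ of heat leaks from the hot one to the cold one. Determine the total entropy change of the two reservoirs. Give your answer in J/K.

ΔS_hot = −Q/T_H = −62300/805 = -77.39 J/K and ΔS_cold = +Q/T_C = 62300/466 = 133.7 J/K.
ΔS_total = -77.39 + 133.7 = 56.3 J/K, positive as the second law requires.

ΔS_total = 56.3 J/K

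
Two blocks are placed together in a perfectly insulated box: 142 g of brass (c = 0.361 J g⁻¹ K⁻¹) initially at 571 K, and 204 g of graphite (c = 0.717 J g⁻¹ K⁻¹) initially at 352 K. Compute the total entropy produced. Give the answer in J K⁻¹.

Energy balance: T_f = (m₁c₁T₁ + m₂c₂T₂)/(m₁c₁ + m₂c₂) = 408.83 K.
ΔS₁ = m₁c₁ ln(T_f/T₁) = 51.262 × ln(408.83/571) = -17.126 J/K.
ΔS₂ = m₂c₂ ln(T_f/T₂) = 146.268 × ln(408.83/352) = 21.893 J/K.
ΔS_total = -17.126 + 21.893 = 4.77 J/K.

ΔS_total = 4.77 J/K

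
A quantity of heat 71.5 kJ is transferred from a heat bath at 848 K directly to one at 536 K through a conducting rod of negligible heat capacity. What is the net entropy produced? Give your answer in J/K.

ΔS_hot = −Q/T_H = −71500/848 = -84.32 J/K and ΔS_cold = +Q/T_C = 71500/536 = 133.4 J/K.
ΔS_total = -84.32 + 133.4 = 49.1 J/K, positive as the second law requires.

ΔS_total = 49.1 J/K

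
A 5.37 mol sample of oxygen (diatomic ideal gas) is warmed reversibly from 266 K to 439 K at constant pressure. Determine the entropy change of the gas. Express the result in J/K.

At constant pressure, ΔS = nC_p ln(T₂/T₁) with C_p = 7R/2 = 29.1 J mol⁻¹ K⁻¹.
ΔS = 5.37 × 29.1 × ln(439/266) = 78.3 J/K.

ΔS = 78.3 J/K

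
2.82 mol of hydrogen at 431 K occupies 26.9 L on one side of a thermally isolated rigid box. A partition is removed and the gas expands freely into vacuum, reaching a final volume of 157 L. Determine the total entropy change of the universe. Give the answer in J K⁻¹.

ΔS_universe = 41.4 J/K

No heat is exchanged and no work is done, so the ideal-gas temperature stays constant.
Entropy is a state function; using a reversible isothermal path, ΔS_gas = nR ln(V₂/V₁) = 2.82 × 8.314 × ln(157/26.9) = 41.4 J/K.
The insulated surroundings exchange no heat, so ΔS_surr = 0 and ΔS_universe = ΔS_gas.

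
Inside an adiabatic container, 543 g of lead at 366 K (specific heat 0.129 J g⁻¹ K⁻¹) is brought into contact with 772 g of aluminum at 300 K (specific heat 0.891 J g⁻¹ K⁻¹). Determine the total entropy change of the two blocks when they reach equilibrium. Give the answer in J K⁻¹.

Energy balance: T_f = (m₁c₁T₁ + m₂c₂T₂)/(m₁c₁ + m₂c₂) = 306.1 K.
ΔS₁ = m₁c₁ ln(T_f/T₁) = 70.047 × ln(306.1/366) = -12.52 J/K.
ΔS₂ = m₂c₂ ln(T_f/T₂) = 687.852 × ln(306.1/300) = 13.85 J/K.
ΔS_total = -12.52 + 13.85 = 1.33 J/K.

ΔS_total = 1.33 J/K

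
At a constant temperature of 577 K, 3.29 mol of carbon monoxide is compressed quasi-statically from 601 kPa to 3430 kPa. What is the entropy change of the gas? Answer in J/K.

For an isothermal ideal gas ΔS_gas = nR ln(P₁/P₂) = 3.29 × 8.314 × ln(601/3430) = -47.6 J/K.

ΔS_gas = -47.6 J/K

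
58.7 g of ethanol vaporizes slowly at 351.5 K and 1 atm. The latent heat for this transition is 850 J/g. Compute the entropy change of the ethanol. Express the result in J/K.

Heat absorbed by the substance: Q = mL = 58.7 × 850 = 49895 J.
At constant T, ΔS = Q_rev/T = 49895 / 351.5 = 142 J/K.

ΔS = 142 J/K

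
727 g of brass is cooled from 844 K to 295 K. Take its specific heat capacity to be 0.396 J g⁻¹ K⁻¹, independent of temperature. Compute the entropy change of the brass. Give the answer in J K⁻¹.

ΔS = ∫dQ_rev/T = m c ln(T₂/T₁) = 727 × 0.396 × ln(295/844) = -303 J/K.

ΔS = -303 J/K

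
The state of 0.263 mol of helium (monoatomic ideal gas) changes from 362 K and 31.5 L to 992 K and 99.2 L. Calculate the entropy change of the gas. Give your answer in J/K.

Entropy is a state function: ΔS = nC_V ln(T₂/T₁) + nR ln(V₂/V₁), with C_V = 3R/2 = 12.47 J mol⁻¹ K⁻¹ for a monoatomic ideal gas.
ΔS = 0.263 × [12.47 × ln(992/362) + 8.314 × ln(99.2/31.5)] = 5.81 J/K.

ΔS = 5.81 J/K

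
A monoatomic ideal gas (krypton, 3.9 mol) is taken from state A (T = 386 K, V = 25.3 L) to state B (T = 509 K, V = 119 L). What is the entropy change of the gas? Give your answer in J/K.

ΔS = 63.7 J/K

Entropy is a state function: ΔS = nC_V ln(T₂/T₁) + nR ln(V₂/V₁), with C_V = 3R/2 = 12.47 J mol⁻¹ K⁻¹ for a monoatomic ideal gas.
ΔS = 3.9 × [12.47 × ln(509/386) + 8.314 × ln(119/25.3)] = 63.7 J/K.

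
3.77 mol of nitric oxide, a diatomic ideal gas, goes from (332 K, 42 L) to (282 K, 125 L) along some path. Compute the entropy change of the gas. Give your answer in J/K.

Entropy is a state function: ΔS = nC_V ln(T₂/T₁) + nR ln(V₂/V₁), with C_V = 5R/2 = 20.79 J mol⁻¹ K⁻¹ for a diatomic ideal gas.
ΔS = 3.77 × [20.79 × ln(282/332) + 8.314 × ln(125/42)] = 21.4 J/K.

ΔS = 21.4 J/K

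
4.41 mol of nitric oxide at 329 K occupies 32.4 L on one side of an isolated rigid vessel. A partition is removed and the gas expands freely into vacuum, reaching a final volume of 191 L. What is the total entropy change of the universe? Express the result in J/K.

No heat is exchanged and no work is done, so the ideal-gas temperature stays constant.
Entropy is a state function; using a reversible isothermal path, ΔS_gas = nR ln(V₂/V₁) = 4.41 × 8.314 × ln(191/32.4) = 65 J/K.
The insulated surroundings exchange no heat, so ΔS_surr = 0 and ΔS_universe = ΔS_gas.

ΔS_universe = 65 J/K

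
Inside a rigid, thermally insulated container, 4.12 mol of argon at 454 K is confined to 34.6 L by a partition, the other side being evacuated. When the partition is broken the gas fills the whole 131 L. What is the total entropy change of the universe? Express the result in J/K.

ΔS_universe = 45.6 J/K

For an ideal gas in free expansion Q = 0 and W = 0, so T is unchanged.
Entropy is a state function; using a reversible isothermal path, ΔS_gas = nR ln(V₂/V₁) = 4.12 × 8.314 × ln(131/34.6) = 45.6 J/K.
The insulated surroundings exchange no heat, so ΔS_surr = 0 and ΔS_universe = ΔS_gas.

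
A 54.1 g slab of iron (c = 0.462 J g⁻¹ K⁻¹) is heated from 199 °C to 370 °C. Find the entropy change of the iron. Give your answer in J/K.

In kelvin: T₁ = 472.15 K, T₂ = 643.15 K. ΔS = ∫dQ_rev/T = m c ln(T₂/T₁) = 54.1 × 0.462 × ln(643.15/472.15) = 7.73 J/K.

ΔS = 7.73 J/K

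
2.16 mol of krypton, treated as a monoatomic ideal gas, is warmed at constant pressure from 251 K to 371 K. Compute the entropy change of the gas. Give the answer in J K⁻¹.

ΔS = 17.5 J/K

At constant pressure, ΔS = nC_p ln(T₂/T₁) with C_p = 5R/2 = 20.79 J mol⁻¹ K⁻¹.
ΔS = 2.16 × 20.79 × ln(371/251) = 17.5 J/K.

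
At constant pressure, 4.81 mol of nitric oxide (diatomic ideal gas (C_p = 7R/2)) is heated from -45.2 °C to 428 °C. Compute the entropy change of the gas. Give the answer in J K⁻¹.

In kelvin: T₁ = 227.95 K, T₂ = 701.15 K. At constant pressure, ΔS = nC_p ln(T₂/T₁) with C_p = 7R/2 = 29.1 J mol⁻¹ K⁻¹.
ΔS = 4.81 × 29.1 × ln(701.15/227.95) = 157 J/K.

ΔS = 157 J/K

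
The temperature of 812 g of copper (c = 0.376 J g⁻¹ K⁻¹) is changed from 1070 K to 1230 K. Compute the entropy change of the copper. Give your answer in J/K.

ΔS = 42.5 J/K

ΔS = ∫dQ_rev/T = m c ln(T₂/T₁) = 812 × 0.376 × ln(1230/1070) = 42.5 J/K.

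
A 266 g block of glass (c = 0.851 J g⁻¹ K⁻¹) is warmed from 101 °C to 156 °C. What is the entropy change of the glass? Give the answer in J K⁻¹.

ΔS = 31 J/K

In kelvin: T₁ = 374.15 K, T₂ = 429.15 K. ΔS = ∫dQ_rev/T = m c ln(T₂/T₁) = 266 × 0.851 × ln(429.15/374.15) = 31 J/K.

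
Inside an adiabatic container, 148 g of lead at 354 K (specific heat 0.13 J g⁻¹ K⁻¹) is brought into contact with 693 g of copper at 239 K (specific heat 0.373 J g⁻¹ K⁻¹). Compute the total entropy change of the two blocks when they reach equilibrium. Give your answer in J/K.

ΔS_total = 1.55 J/K

Energy balance: T_f = (m₁c₁T₁ + m₂c₂T₂)/(m₁c₁ + m₂c₂) = 246.97 K.
ΔS₁ = m₁c₁ ln(T_f/T₁) = 19.24 × ln(246.97/354) = -6.927 J/K.
ΔS₂ = m₂c₂ ln(T_f/T₂) = 258.489 × ln(246.97/239) = 8.476 J/K.
ΔS_total = -6.927 + 8.476 = 1.55 J/K.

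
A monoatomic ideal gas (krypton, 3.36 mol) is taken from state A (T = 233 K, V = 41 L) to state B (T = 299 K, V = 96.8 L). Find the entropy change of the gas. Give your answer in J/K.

Entropy is a state function: ΔS = nC_V ln(T₂/T₁) + nR ln(V₂/V₁), with C_V = 3R/2 = 12.47 J mol⁻¹ K⁻¹ for a monoatomic ideal gas.
ΔS = 3.36 × [12.47 × ln(299/233) + 8.314 × ln(96.8/41)] = 34.4 J/K.

ΔS = 34.4 J/K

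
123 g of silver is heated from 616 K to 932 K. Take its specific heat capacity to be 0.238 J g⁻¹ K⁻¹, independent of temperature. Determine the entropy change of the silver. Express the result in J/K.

ΔS = ∫dQ_rev/T = m c ln(T₂/T₁) = 123 × 0.238 × ln(932/616) = 12.1 J/K.

ΔS = 12.1 J/K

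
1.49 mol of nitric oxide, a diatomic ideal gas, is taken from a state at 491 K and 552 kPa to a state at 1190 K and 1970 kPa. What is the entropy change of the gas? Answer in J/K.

ΔS = nC_p ln(T₂/T₁) − nR ln(P₂/P₁), with C_p = 7R/2 = 29.1 J mol⁻¹ K⁻¹ for a diatomic ideal gas.
ΔS = 1.49 × [29.1 × ln(1190/491) − 8.314 × ln(1970/552)] = 22.6 J/K.

ΔS = 22.6 J/K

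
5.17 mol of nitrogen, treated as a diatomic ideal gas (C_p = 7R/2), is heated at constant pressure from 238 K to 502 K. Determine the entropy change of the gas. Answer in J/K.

At constant pressure, ΔS = nC_p ln(T₂/T₁) with C_p = 7R/2 = 29.1 J mol⁻¹ K⁻¹.
ΔS = 5.17 × 29.1 × ln(502/238) = 112 J/K.

ΔS = 112 J/K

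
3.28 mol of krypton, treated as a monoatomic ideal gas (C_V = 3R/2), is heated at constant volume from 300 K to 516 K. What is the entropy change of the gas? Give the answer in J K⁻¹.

ΔS = 22.2 J/K

At constant volume, ΔS = nC_V ln(T₂/T₁) with C_V = 3R/2 = 12.47 J mol⁻¹ K⁻¹.
ΔS = 3.28 × 12.47 × ln(516/300) = 22.2 J/K.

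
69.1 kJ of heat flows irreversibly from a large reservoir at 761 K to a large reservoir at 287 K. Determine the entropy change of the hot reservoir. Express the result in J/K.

ΔS_hot = -90.8 J/K

The hot reservoir loses heat Q, so ΔS_hot = −Q/T_H = −69100/761 = -90.8 J/K.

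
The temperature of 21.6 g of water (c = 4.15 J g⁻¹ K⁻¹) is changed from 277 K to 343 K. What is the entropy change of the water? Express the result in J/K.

ΔS = 19.2 J/K

ΔS = ∫dQ_rev/T = m c ln(T₂/T₁) = 21.6 × 4.15 × ln(343/277) = 19.2 J/K.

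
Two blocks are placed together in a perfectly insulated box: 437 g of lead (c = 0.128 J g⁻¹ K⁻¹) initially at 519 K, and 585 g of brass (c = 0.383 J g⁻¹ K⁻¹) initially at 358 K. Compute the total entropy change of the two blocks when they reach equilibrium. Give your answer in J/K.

Energy balance: T_f = (m₁c₁T₁ + m₂c₂T₂)/(m₁c₁ + m₂c₂) = 390.16 K.
ΔS₁ = m₁c₁ ln(T_f/T₁) = 55.936 × ln(390.16/519) = -15.96 J/K.
ΔS₂ = m₂c₂ ln(T_f/T₂) = 224.055 × ln(390.16/358) = 19.28 J/K.
ΔS_total = -15.96 + 19.28 = 3.32 J/K.

ΔS_total = 3.32 J/K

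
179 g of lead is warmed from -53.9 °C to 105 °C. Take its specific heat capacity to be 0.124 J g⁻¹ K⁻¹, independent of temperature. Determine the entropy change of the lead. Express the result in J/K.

ΔS = 12.1 J/K

In kelvin: T₁ = 219.25 K, T₂ = 378.15 K. ΔS = ∫dQ_rev/T = m c ln(T₂/T₁) = 179 × 0.124 × ln(378.15/219.25) = 12.1 J/K.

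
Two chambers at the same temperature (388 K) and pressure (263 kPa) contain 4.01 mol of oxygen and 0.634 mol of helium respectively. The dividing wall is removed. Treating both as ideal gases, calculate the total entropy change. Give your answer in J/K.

ΔS_mix = 15.4 J/K

Mole fractions: x_A = 4.01/4.64 = 0.863, x_B = 0.137.
ΔS_mix = −R(n_A ln x_A + n_B ln x_B) = −8.314 × (4.01 ln 0.863 + 0.634 ln 0.137) = 15.4 J/K.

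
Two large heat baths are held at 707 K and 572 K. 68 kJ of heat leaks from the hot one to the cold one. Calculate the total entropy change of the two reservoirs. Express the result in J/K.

ΔS_hot = −Q/T_H = −68000/707 = -96.18 J/K and ΔS_cold = +Q/T_C = 68000/572 = 118.9 J/K.
ΔS_total = -96.18 + 118.9 = 22.7 J/K, positive as the second law requires.

ΔS_total = 22.7 J/K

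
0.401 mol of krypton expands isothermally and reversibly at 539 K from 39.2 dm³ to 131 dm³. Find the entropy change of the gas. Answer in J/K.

For an isothermal ideal gas ΔS_gas = nR ln(V₂/V₁) = 0.401 × 8.314 × ln(131/39.2) = 4.02 J/K.

ΔS_gas = 4.02 J/K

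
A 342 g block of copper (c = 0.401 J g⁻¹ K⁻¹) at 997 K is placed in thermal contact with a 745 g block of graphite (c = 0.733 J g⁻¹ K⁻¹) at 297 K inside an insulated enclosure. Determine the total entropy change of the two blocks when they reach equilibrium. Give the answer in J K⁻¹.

Energy balance: T_f = (m₁c₁T₁ + m₂c₂T₂)/(m₁c₁ + m₂c₂) = 437.51 K.
ΔS₁ = m₁c₁ ln(T_f/T₁) = 137.142 × ln(437.51/997) = -112.96 J/K.
ΔS₂ = m₂c₂ ln(T_f/T₂) = 546.085 × ln(437.51/297) = 211.53 J/K.
ΔS_total = -112.96 + 211.53 = 98.6 J/K.

ΔS_total = 98.6 J/K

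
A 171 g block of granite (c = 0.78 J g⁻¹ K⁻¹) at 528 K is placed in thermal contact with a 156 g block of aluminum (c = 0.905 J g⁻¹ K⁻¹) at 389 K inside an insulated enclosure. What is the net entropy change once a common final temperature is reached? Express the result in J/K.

ΔS_total = 3.2 J/K

Energy balance: T_f = (m₁c₁T₁ + m₂c₂T₂)/(m₁c₁ + m₂c₂) = 456.53 K.
ΔS₁ = m₁c₁ ln(T_f/T₁) = 133.38 × ln(456.53/528) = -19.4 J/K.
ΔS₂ = m₂c₂ ln(T_f/T₂) = 141.18 × ln(456.53/389) = 22.6 J/K.
ΔS_total = -19.4 + 22.6 = 3.2 J/K.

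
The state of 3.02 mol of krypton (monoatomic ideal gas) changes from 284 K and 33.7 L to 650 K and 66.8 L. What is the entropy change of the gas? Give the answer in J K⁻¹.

Entropy is a state function: ΔS = nC_V ln(T₂/T₁) + nR ln(V₂/V₁), with C_V = 3R/2 = 12.47 J mol⁻¹ K⁻¹ for a monoatomic ideal gas.
ΔS = 3.02 × [12.47 × ln(650/284) + 8.314 × ln(66.8/33.7)] = 48.4 J/K.

ΔS = 48.4 J/K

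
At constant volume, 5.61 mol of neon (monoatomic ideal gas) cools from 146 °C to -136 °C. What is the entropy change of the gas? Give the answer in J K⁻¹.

ΔS = -78.2 J/K

In kelvin: T₁ = 419.15 K, T₂ = 137.15 K. At constant volume, ΔS = nC_V ln(T₂/T₁) with C_V = 3R/2 = 12.47 J mol⁻¹ K⁻¹.
ΔS = 5.61 × 12.47 × ln(137.15/419.15) = -78.2 J/K.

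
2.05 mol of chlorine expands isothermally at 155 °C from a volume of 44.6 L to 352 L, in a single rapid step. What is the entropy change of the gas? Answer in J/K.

ΔS_gas = 35.2 J/K

Entropy is a state function, so ΔS_gas depends only on the end states.
For an isothermal ideal gas ΔS_gas = nR ln(V₂/V₁) = 2.05 × 8.314 × ln(352/44.6) = 35.2 J/K.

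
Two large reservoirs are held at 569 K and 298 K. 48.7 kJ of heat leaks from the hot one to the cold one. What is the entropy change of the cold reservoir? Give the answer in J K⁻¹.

ΔS_cold = 163 J/K

The cold reservoir gains heat Q, so ΔS_cold = +Q/T_C = 48700/298 = 163 J/K.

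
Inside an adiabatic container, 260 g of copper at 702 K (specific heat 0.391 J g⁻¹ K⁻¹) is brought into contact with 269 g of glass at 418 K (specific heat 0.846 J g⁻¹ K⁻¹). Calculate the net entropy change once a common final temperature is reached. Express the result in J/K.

Energy balance: T_f = (m₁c₁T₁ + m₂c₂T₂)/(m₁c₁ + m₂c₂) = 505.69 K.
ΔS₁ = m₁c₁ ln(T_f/T₁) = 101.66 × ln(505.69/702) = -33.34 J/K.
ΔS₂ = m₂c₂ ln(T_f/T₂) = 227.574 × ln(505.69/418) = 43.34 J/K.
ΔS_total = -33.34 + 43.34 = 10 J/K.

ΔS_total = 10 J/K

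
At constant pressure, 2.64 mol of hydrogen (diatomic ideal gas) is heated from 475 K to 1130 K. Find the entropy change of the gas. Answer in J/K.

At constant pressure, ΔS = nC_p ln(T₂/T₁) with C_p = 7R/2 = 29.1 J mol⁻¹ K⁻¹.
ΔS = 2.64 × 29.1 × ln(1130/475) = 66.6 J/K.

ΔS = 66.6 J/K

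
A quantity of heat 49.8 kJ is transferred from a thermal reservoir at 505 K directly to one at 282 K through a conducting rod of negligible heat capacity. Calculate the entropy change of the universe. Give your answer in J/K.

ΔS_total = 78 J/K

ΔS_hot = −Q/T_H = −49800/505 = -98.61 J/K and ΔS_cold = +Q/T_C = 49800/282 = 176.6 J/K.
ΔS_total = -98.61 + 176.6 = 78 J/K, positive as the second law requires.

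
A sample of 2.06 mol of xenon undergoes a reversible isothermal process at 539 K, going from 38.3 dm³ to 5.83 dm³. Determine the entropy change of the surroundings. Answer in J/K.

For an isothermal ideal gas ΔS_gas = nR ln(V₂/V₁) = 2.06 × 8.314 × ln(5.83/38.3) = -32.2 J/K.
The process is reversible, so ΔS_surr = −ΔS_gas = 32.2 J/K and ΔS_universe = 0.

ΔS_surr = 32.2 J/K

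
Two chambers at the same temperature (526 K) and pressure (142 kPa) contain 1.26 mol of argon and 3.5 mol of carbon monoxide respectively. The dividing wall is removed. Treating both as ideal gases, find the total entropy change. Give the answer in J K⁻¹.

ΔS_mix = 22.9 J/K

Mole fractions: x_A = 1.26/4.76 = 0.265, x_B = 0.735.
ΔS_mix = −R(n_A ln x_A + n_B ln x_B) = −8.314 × (1.26 ln 0.265 + 3.5 ln 0.735) = 22.9 J/K.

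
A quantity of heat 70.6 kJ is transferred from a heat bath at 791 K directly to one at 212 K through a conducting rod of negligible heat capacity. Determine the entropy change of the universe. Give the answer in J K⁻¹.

ΔS_total = 244 J/K

ΔS_hot = −Q/T_H = −70600/791 = -89.25 J/K and ΔS_cold = +Q/T_C = 70600/212 = 333 J/K.
ΔS_total = -89.25 + 333 = 244 J/K, positive as the second law requires.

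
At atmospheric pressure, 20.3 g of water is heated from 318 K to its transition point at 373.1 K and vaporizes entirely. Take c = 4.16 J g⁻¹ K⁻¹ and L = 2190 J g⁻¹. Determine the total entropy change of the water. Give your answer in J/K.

ΔS = 133 J/K

Warming step: ΔS₁ = m c ln(T_tr/T_i) = 20.3 × 4.16 × ln(373.1/318) = 13.49 J/K.
Phase change: ΔS₂ = +mL/T_tr = 20.3 × 2190 / 373.1 = 119.2 J/K.
ΔS_total = (13.49) + (119.2) = 133 J/K.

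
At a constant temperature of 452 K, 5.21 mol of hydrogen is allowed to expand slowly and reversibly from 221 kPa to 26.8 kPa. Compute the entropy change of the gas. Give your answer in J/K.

For an isothermal ideal gas ΔS_gas = nR ln(P₁/P₂) = 5.21 × 8.314 × ln(221/26.8) = 91.4 J/K.

ΔS_gas = 91.4 J/K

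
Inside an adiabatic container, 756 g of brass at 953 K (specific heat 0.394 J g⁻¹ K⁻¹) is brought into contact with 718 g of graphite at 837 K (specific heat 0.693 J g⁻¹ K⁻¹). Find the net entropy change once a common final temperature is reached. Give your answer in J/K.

ΔS_total = 1.59 J/K

Energy balance: T_f = (m₁c₁T₁ + m₂c₂T₂)/(m₁c₁ + m₂c₂) = 880.44 K.
ΔS₁ = m₁c₁ ln(T_f/T₁) = 297.864 × ln(880.44/953) = -23.589 J/K.
ΔS₂ = m₂c₂ ln(T_f/T₂) = 497.574 × ln(880.44/837) = 25.175 J/K.
ΔS_total = -23.589 + 25.175 = 1.59 J/K.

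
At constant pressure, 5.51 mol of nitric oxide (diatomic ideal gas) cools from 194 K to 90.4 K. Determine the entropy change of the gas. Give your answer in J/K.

ΔS = -122 J/K

At constant pressure, ΔS = nC_p ln(T₂/T₁) with C_p = 7R/2 = 29.1 J mol⁻¹ K⁻¹.
ΔS = 5.51 × 29.1 × ln(90.4/194) = -122 J/K.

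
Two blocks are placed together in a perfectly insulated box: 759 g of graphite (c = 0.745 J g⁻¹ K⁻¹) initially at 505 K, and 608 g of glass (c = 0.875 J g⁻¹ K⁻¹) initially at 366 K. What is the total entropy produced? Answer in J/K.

ΔS_total = 14.1 J/K

Energy balance: T_f = (m₁c₁T₁ + m₂c₂T₂)/(m₁c₁ + m₂c₂) = 437.62 K.
ΔS₁ = m₁c₁ ln(T_f/T₁) = 565.455 × ln(437.62/505) = -80.98 J/K.
ΔS₂ = m₂c₂ ln(T_f/T₂) = 532 × ln(437.62/366) = 95.08 J/K.
ΔS_total = -80.98 + 95.08 = 14.1 J/K.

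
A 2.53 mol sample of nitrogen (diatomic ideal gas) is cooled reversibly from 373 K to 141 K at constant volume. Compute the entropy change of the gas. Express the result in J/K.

ΔS = -51.2 J/K

At constant volume, ΔS = nC_V ln(T₂/T₁) with C_V = 5R/2 = 20.79 J mol⁻¹ K⁻¹.
ΔS = 2.53 × 20.79 × ln(141/373) = -51.2 J/K.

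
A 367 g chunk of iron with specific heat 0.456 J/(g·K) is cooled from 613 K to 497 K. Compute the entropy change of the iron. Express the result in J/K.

ΔS = ∫dQ_rev/T = m c ln(T₂/T₁) = 367 × 0.456 × ln(497/613) = -35.1 J/K.

ΔS = -35.1 J/K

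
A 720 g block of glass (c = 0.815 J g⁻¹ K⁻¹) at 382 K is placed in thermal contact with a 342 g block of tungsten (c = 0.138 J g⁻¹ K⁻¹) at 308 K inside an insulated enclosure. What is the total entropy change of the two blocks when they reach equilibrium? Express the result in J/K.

ΔS_total = 0.953 J/K

Energy balance: T_f = (m₁c₁T₁ + m₂c₂T₂)/(m₁c₁ + m₂c₂) = 376.49 K.
ΔS₁ = m₁c₁ ln(T_f/T₁) = 586.8 × ln(376.49/382) = -8.524 J/K.
ΔS₂ = m₂c₂ ln(T_f/T₂) = 47.196 × ln(376.49/308) = 9.477 J/K.
ΔS_total = -8.524 + 9.477 = 0.953 J/K.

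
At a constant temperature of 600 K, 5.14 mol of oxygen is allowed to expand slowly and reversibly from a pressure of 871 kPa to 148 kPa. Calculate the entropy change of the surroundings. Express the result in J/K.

For an isothermal ideal gas ΔS_gas = nR ln(P₁/P₂) = 5.14 × 8.314 × ln(871/148) = 75.7 J/K.
The process is reversible, so ΔS_surr = −ΔS_gas = -75.7 J/K and ΔS_universe = 0.

ΔS_surr = -75.7 J/K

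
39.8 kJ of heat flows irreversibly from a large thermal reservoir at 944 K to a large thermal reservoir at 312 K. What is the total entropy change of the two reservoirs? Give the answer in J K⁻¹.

ΔS_hot = −Q/T_H = −39800/944 = -42.16 J/K and ΔS_cold = +Q/T_C = 39800/312 = 127.6 J/K.
ΔS_total = -42.16 + 127.6 = 85.4 J/K, positive as the second law requires.

ΔS_total = 85.4 J/K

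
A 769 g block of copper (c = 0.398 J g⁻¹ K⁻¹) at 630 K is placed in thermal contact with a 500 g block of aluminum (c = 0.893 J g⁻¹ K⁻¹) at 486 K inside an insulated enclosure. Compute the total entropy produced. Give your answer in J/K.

ΔS_total = 6.2 J/K

Energy balance: T_f = (m₁c₁T₁ + m₂c₂T₂)/(m₁c₁ + m₂c₂) = 544.56 K.
ΔS₁ = m₁c₁ ln(T_f/T₁) = 306.062 × ln(544.56/630) = -44.6 J/K.
ΔS₂ = m₂c₂ ln(T_f/T₂) = 446.5 × ln(544.56/486) = 50.8 J/K.
ΔS_total = -44.6 + 50.8 = 6.2 J/K.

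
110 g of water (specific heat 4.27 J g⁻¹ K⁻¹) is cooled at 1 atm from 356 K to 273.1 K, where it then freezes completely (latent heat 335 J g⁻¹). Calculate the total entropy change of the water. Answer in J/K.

ΔS = -259 J/K

Cooling step: ΔS₁ = m c ln(T_tr/T_i) = 110 × 4.27 × ln(273.1/356) = -124.5 J/K.
Phase change: ΔS₂ = −mL/T_tr = −110 × 335 / 273.1 = -134.9 J/K.
ΔS_total = (-124.5) + (-134.9) = -259 J/K.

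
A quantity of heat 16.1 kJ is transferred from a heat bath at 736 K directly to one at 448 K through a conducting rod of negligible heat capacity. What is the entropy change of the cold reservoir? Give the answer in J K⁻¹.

ΔS_cold = 35.9 J/K

The cold reservoir gains heat Q, so ΔS_cold = +Q/T_C = 16100/448 = 35.9 J/K.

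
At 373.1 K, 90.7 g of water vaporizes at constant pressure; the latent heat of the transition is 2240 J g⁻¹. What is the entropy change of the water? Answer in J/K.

Heat absorbed by the substance: Q = mL = 90.7 × 2240 = 203168 J.
At constant T, ΔS = Q_rev/T = 203168 / 373.1 = 545 J/K.

ΔS = 545 J/K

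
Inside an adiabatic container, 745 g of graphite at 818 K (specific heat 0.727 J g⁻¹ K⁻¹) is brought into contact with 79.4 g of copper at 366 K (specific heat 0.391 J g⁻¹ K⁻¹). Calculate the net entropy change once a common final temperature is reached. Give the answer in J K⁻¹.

ΔS_total = 7.55 J/K

Energy balance: T_f = (m₁c₁T₁ + m₂c₂T₂)/(m₁c₁ + m₂c₂) = 793.5 K.
ΔS₁ = m₁c₁ ln(T_f/T₁) = 541.615 × ln(793.5/818) = -16.47 J/K.
ΔS₂ = m₂c₂ ln(T_f/T₂) = 31.0454 × ln(793.5/366) = 24.02 J/K.
ΔS_total = -16.47 + 24.02 = 7.55 J/K.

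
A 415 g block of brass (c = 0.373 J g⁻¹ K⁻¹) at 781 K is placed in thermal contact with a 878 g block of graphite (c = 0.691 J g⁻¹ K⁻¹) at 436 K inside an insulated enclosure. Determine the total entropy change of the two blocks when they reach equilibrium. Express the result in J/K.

ΔS_total = 23.3 J/K

Energy balance: T_f = (m₁c₁T₁ + m₂c₂T₂)/(m₁c₁ + m₂c₂) = 506.13 K.
ΔS₁ = m₁c₁ ln(T_f/T₁) = 154.795 × ln(506.13/781) = -67.15 J/K.
ΔS₂ = m₂c₂ ln(T_f/T₂) = 606.698 × ln(506.13/436) = 90.49 J/K.
ΔS_total = -67.15 + 90.49 = 23.3 J/K.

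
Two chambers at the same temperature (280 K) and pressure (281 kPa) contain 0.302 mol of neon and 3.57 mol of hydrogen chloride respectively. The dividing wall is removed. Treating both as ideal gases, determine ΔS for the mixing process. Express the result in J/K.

Mole fractions: x_A = 0.302/3.87 = 0.078, x_B = 0.922.
ΔS_mix = −R(n_A ln x_A + n_B ln x_B) = −8.314 × (0.302 ln 0.078 + 3.57 ln 0.922) = 8.82 J/K.

ΔS_mix = 8.82 J/K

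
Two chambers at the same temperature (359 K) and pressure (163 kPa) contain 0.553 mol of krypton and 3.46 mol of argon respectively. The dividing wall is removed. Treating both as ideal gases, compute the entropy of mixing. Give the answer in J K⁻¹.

Mole fractions: x_A = 0.553/4.01 = 0.138, x_B = 0.862.
ΔS_mix = −R(n_A ln x_A + n_B ln x_B) = −8.314 × (0.553 ln 0.138 + 3.46 ln 0.862) = 13.4 J/K.

ΔS_mix = 13.4 J/K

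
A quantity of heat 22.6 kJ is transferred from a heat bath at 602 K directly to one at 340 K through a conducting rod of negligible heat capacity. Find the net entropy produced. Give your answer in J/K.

ΔS_hot = −Q/T_H = −22600/602 = -37.54 J/K and ΔS_cold = +Q/T_C = 22600/340 = 66.47 J/K.
ΔS_total = -37.54 + 66.47 = 28.9 J/K, positive as the second law requires.

ΔS_total = 28.9 J/K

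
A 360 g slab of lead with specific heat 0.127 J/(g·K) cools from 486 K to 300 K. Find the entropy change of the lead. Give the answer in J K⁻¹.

ΔS = -22.1 J/K

ΔS = ∫dQ_rev/T = m c ln(T₂/T₁) = 360 × 0.127 × ln(300/486) = -22.1 J/K.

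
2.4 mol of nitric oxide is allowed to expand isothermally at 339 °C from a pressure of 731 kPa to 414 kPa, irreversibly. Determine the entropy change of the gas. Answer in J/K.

Entropy is a state function, so ΔS_gas depends only on the end states.
For an isothermal ideal gas ΔS_gas = nR ln(P₁/P₂) = 2.4 × 8.314 × ln(731/414) = 11.3 J/K.

ΔS_gas = 11.3 J/K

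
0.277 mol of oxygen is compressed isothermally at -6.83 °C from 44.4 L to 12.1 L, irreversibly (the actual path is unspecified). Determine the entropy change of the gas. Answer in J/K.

ΔS_gas = -2.99 J/K

Entropy is a state function, so ΔS_gas depends only on the end states.
For an isothermal ideal gas ΔS_gas = nR ln(V₂/V₁) = 0.277 × 8.314 × ln(12.1/44.4) = -2.99 J/K.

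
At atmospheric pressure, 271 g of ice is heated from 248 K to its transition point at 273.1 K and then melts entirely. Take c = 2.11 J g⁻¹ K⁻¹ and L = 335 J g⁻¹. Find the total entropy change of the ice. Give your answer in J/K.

Warming step: ΔS₁ = m c ln(T_tr/T_i) = 271 × 2.11 × ln(273.1/248) = 55.13 J/K.
Phase change: ΔS₂ = +mL/T_tr = 271 × 335 / 273.1 = 332.4 J/K.
ΔS_total = (55.13) + (332.4) = 388 J/K.

ΔS = 388 J/K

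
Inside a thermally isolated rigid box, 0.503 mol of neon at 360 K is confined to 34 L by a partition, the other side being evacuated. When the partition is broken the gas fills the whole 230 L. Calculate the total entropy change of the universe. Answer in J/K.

For an ideal gas in free expansion Q = 0 and W = 0, so T is unchanged.
Entropy is a state function; using a reversible isothermal path, ΔS_gas = nR ln(V₂/V₁) = 0.503 × 8.314 × ln(230/34) = 7.99 J/K.
The insulated surroundings exchange no heat, so ΔS_surr = 0 and ΔS_universe = ΔS_gas.

ΔS_universe = 7.99 J/K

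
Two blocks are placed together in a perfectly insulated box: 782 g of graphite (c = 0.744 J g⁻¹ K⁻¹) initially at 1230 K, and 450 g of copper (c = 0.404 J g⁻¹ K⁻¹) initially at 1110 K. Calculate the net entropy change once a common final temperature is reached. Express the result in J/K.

Energy balance: T_f = (m₁c₁T₁ + m₂c₂T₂)/(m₁c₁ + m₂c₂) = 1201.4 K.
ΔS₁ = m₁c₁ ln(T_f/T₁) = 581.808 × ln(1201.4/1230) = -13.673 J/K.
ΔS₂ = m₂c₂ ln(T_f/T₂) = 181.8 × ln(1201.4/1110) = 14.39 J/K.
ΔS_total = -13.673 + 14.39 = 0.717 J/K.

ΔS_total = 0.717 J/K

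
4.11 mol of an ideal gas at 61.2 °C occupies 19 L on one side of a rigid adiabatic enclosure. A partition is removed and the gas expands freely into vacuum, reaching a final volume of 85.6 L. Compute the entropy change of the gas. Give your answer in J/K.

ΔS_gas = 51.4 J/K

For an ideal gas in free expansion Q = 0 and W = 0, so T is unchanged.
Entropy is a state function; using a reversible isothermal path, ΔS_gas = nR ln(V₂/V₁) = 4.11 × 8.314 × ln(85.6/19) = 51.4 J/K.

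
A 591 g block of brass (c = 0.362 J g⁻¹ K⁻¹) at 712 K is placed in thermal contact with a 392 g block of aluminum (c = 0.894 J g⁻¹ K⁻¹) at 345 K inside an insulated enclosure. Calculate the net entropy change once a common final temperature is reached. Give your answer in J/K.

Energy balance: T_f = (m₁c₁T₁ + m₂c₂T₂)/(m₁c₁ + m₂c₂) = 484.12 K.
ΔS₁ = m₁c₁ ln(T_f/T₁) = 213.942 × ln(484.12/712) = -82.53 J/K.
ΔS₂ = m₂c₂ ln(T_f/T₂) = 350.448 × ln(484.12/345) = 118.7 J/K.
ΔS_total = -82.53 + 118.7 = 36.2 J/K.

ΔS_total = 36.2 J/K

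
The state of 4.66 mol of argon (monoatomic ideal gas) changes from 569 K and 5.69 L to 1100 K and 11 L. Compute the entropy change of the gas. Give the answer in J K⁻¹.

ΔS = 63.8 J/K

Entropy is a state function: ΔS = nC_V ln(T₂/T₁) + nR ln(V₂/V₁), with C_V = 3R/2 = 12.47 J mol⁻¹ K⁻¹ for a monoatomic ideal gas.
ΔS = 4.66 × [12.47 × ln(1100/569) + 8.314 × ln(11/5.69)] = 63.8 J/K.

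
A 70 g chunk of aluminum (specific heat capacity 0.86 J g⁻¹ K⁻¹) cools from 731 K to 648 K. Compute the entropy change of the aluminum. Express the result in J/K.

ΔS = ∫dQ_rev/T = m c ln(T₂/T₁) = 70 × 0.86 × ln(648/731) = -7.26 J/K.

ΔS = -7.26 J/K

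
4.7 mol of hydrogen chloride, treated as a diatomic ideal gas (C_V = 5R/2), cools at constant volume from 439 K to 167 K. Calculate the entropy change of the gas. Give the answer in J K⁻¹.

ΔS = -94.4 J/K

At constant volume, ΔS = nC_V ln(T₂/T₁) with C_V = 5R/2 = 20.79 J mol⁻¹ K⁻¹.
ΔS = 4.7 × 20.79 × ln(167/439) = -94.4 J/K.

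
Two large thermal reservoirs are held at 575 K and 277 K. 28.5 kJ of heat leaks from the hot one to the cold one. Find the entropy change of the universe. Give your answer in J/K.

ΔS_hot = −Q/T_H = −28500/575 = -49.57 J/K and ΔS_cold = +Q/T_C = 28500/277 = 102.9 J/K.
ΔS_total = -49.57 + 102.9 = 53.3 J/K, positive as the second law requires.

ΔS_total = 53.3 J/K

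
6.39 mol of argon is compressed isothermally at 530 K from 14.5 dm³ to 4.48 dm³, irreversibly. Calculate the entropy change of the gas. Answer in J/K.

ΔS_gas = -62.4 J/K

Entropy is a state function, so ΔS_gas depends only on the end states.
For an isothermal ideal gas ΔS_gas = nR ln(V₂/V₁) = 6.39 × 8.314 × ln(4.48/14.5) = -62.4 J/K.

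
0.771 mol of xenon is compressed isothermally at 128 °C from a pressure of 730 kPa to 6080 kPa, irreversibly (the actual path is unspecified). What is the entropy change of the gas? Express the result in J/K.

Entropy is a state function, so ΔS_gas depends only on the end states.
For an isothermal ideal gas ΔS_gas = nR ln(P₁/P₂) = 0.771 × 8.314 × ln(730/6080) = -13.6 J/K.

ΔS_gas = -13.6 J/K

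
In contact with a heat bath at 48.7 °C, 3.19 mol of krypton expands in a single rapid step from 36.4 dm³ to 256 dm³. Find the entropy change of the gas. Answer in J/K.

Entropy is a state function, so ΔS_gas depends only on the end states.
For an isothermal ideal gas ΔS_gas = nR ln(V₂/V₁) = 3.19 × 8.314 × ln(256/36.4) = 51.7 J/K.

ΔS_gas = 51.7 J/K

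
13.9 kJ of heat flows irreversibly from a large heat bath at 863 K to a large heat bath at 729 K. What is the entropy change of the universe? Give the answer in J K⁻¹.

ΔS_total = 2.96 J/K

ΔS_hot = −Q/T_H = −13900/863 = -16.11 J/K and ΔS_cold = +Q/T_C = 13900/729 = 19.07 J/K.
ΔS_total = -16.11 + 19.07 = 2.96 J/K, positive as the second law requires.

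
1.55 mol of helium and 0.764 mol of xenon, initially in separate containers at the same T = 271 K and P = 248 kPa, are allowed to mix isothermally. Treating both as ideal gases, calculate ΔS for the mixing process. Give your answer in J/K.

Mole fractions: x_A = 1.55/2.31 = 0.67, x_B = 0.33.
ΔS_mix = −R(n_A ln x_A + n_B ln x_B) = −8.314 × (1.55 ln 0.67 + 0.764 ln 0.33) = 12.2 J/K.

ΔS_mix = 12.2 J/K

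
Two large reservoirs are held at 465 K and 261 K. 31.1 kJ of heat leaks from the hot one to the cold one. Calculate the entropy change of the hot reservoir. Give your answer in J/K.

The hot reservoir loses heat Q, so ΔS_hot = −Q/T_H = −31100/465 = -66.9 J/K.

ΔS_hot = -66.9 J/K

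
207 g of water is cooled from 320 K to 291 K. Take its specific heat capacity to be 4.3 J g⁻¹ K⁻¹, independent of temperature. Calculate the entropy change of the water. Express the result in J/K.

ΔS = -84.6 J/K

ΔS = ∫dQ_rev/T = m c ln(T₂/T₁) = 207 × 4.3 × ln(291/320) = -84.6 J/K.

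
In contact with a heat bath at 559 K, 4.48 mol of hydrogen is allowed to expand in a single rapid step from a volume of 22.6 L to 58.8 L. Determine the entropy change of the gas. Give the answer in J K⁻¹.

ΔS_gas = 35.6 J/K

Entropy is a state function, so ΔS_gas depends only on the end states.
For an isothermal ideal gas ΔS_gas = nR ln(V₂/V₁) = 4.48 × 8.314 × ln(58.8/22.6) = 35.6 J/K.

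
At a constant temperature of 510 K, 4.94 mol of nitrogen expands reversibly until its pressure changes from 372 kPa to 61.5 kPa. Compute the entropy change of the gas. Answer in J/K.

For an isothermal ideal gas ΔS_gas = nR ln(P₁/P₂) = 4.94 × 8.314 × ln(372/61.5) = 73.9 J/K.

ΔS_gas = 73.9 J/K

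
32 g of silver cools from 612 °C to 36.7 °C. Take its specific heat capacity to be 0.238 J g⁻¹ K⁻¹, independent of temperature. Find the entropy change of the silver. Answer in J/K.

ΔS = -7.99 J/K

In kelvin: T₁ = 885.15 K, T₂ = 309.85 K. ΔS = ∫dQ_rev/T = m c ln(T₂/T₁) = 32 × 0.238 × ln(309.85/885.15) = -7.99 J/K.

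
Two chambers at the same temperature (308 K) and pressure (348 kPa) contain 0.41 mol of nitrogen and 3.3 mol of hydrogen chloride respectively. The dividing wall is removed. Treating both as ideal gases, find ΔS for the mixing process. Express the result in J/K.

ΔS_mix = 10.7 J/K

Mole fractions: x_A = 0.41/3.71 = 0.111, x_B = 0.889.
ΔS_mix = −R(n_A ln x_A + n_B ln x_B) = −8.314 × (0.41 ln 0.111 + 3.3 ln 0.889) = 10.7 J/K.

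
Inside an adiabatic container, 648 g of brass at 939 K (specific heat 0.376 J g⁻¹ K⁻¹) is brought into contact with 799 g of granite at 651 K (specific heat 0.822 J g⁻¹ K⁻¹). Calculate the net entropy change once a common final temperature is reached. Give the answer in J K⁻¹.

ΔS_total = 12.6 J/K

Energy balance: T_f = (m₁c₁T₁ + m₂c₂T₂)/(m₁c₁ + m₂c₂) = 728.93 K.
ΔS₁ = m₁c₁ ln(T_f/T₁) = 243.648 × ln(728.93/939) = -61.7 J/K.
ΔS₂ = m₂c₂ ln(T_f/T₂) = 656.778 × ln(728.93/651) = 74.26 J/K.
ΔS_total = -61.7 + 74.26 = 12.6 J/K.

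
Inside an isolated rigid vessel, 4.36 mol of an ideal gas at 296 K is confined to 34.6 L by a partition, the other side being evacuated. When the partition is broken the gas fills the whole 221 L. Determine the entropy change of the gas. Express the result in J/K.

ΔS_gas = 67.2 J/K

No heat is exchanged and no work is done, so the ideal-gas temperature stays constant.
Entropy is a state function; using a reversible isothermal path, ΔS_gas = nR ln(V₂/V₁) = 4.36 × 8.314 × ln(221/34.6) = 67.2 J/K.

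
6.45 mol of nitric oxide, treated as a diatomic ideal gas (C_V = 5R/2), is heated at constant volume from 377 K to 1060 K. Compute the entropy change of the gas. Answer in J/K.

At constant volume, ΔS = nC_V ln(T₂/T₁) with C_V = 5R/2 = 20.79 J mol⁻¹ K⁻¹.
ΔS = 6.45 × 20.79 × ln(1060/377) = 139 J/K.

ΔS = 139 J/K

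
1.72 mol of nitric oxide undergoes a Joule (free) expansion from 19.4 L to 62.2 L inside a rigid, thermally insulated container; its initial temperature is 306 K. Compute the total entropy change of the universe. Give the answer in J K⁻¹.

For an ideal gas in free expansion Q = 0 and W = 0, so T is unchanged.
Entropy is a state function; using a reversible isothermal path, ΔS_gas = nR ln(V₂/V₁) = 1.72 × 8.314 × ln(62.2/19.4) = 16.7 J/K.
The insulated surroundings exchange no heat, so ΔS_surr = 0 and ΔS_universe = ΔS_gas.

ΔS_universe = 16.7 J/K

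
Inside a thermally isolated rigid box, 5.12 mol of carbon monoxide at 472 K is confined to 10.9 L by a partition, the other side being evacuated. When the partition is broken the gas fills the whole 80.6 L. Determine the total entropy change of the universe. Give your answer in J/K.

ΔS_universe = 85.2 J/K

No heat is exchanged and no work is done, so the ideal-gas temperature stays constant.
Entropy is a state function; using a reversible isothermal path, ΔS_gas = nR ln(V₂/V₁) = 5.12 × 8.314 × ln(80.6/10.9) = 85.2 J/K.
The insulated surroundings exchange no heat, so ΔS_surr = 0 and ΔS_universe = ΔS_gas.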